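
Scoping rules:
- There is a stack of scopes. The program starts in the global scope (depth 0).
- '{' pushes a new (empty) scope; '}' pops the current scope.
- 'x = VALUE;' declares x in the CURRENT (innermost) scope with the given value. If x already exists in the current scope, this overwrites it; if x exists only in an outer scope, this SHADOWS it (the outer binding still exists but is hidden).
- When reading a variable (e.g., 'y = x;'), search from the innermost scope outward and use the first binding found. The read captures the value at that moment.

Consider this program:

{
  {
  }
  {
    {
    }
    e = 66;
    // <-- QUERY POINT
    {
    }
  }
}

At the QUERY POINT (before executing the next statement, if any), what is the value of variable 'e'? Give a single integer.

Answer: 66

Derivation:
Step 1: enter scope (depth=1)
Step 2: enter scope (depth=2)
Step 3: exit scope (depth=1)
Step 4: enter scope (depth=2)
Step 5: enter scope (depth=3)
Step 6: exit scope (depth=2)
Step 7: declare e=66 at depth 2
Visible at query point: e=66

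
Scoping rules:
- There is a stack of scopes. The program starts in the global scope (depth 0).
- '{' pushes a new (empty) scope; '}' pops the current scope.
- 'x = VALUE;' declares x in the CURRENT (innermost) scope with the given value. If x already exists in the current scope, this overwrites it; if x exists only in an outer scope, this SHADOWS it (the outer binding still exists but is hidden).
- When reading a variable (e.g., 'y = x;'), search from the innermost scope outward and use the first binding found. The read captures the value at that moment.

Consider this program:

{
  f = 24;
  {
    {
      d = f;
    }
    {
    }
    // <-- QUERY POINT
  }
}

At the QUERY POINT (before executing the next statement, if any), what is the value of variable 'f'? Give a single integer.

Answer: 24

Derivation:
Step 1: enter scope (depth=1)
Step 2: declare f=24 at depth 1
Step 3: enter scope (depth=2)
Step 4: enter scope (depth=3)
Step 5: declare d=(read f)=24 at depth 3
Step 6: exit scope (depth=2)
Step 7: enter scope (depth=3)
Step 8: exit scope (depth=2)
Visible at query point: f=24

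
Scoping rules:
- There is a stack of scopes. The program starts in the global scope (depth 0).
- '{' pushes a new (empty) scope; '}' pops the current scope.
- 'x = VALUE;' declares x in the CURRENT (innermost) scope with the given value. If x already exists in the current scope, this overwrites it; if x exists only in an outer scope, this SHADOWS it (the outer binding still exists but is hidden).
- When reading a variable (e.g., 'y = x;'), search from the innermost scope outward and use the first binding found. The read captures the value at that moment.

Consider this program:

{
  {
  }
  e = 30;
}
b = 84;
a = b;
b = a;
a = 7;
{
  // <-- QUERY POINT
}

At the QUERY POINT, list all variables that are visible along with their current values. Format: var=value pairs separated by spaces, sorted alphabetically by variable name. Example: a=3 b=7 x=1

Step 1: enter scope (depth=1)
Step 2: enter scope (depth=2)
Step 3: exit scope (depth=1)
Step 4: declare e=30 at depth 1
Step 5: exit scope (depth=0)
Step 6: declare b=84 at depth 0
Step 7: declare a=(read b)=84 at depth 0
Step 8: declare b=(read a)=84 at depth 0
Step 9: declare a=7 at depth 0
Step 10: enter scope (depth=1)
Visible at query point: a=7 b=84

Answer: a=7 b=84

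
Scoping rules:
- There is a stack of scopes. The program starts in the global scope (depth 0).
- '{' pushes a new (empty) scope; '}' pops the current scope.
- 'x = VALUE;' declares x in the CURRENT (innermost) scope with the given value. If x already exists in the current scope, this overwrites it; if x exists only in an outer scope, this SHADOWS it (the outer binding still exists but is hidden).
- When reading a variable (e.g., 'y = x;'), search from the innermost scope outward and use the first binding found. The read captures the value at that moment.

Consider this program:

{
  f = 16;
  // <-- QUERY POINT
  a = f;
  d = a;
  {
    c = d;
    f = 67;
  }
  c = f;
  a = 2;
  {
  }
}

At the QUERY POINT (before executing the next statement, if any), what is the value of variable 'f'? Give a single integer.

Step 1: enter scope (depth=1)
Step 2: declare f=16 at depth 1
Visible at query point: f=16

Answer: 16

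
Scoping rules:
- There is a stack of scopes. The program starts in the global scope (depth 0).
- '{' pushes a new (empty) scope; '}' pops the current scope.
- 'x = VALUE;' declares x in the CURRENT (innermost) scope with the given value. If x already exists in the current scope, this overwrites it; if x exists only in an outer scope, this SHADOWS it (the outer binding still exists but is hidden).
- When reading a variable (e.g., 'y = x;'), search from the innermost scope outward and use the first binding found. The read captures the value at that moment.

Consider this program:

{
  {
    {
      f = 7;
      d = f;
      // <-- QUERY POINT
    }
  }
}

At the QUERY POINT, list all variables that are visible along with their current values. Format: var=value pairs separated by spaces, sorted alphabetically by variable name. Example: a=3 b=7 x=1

Step 1: enter scope (depth=1)
Step 2: enter scope (depth=2)
Step 3: enter scope (depth=3)
Step 4: declare f=7 at depth 3
Step 5: declare d=(read f)=7 at depth 3
Visible at query point: d=7 f=7

Answer: d=7 f=7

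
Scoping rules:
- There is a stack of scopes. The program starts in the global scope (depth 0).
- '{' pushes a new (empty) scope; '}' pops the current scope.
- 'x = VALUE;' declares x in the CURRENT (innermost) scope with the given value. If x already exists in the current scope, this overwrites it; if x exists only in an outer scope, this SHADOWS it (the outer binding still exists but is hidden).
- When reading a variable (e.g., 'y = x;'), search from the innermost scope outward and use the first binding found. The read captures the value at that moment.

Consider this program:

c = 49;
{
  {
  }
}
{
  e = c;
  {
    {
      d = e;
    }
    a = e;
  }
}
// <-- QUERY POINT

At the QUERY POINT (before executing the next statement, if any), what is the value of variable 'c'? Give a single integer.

Answer: 49

Derivation:
Step 1: declare c=49 at depth 0
Step 2: enter scope (depth=1)
Step 3: enter scope (depth=2)
Step 4: exit scope (depth=1)
Step 5: exit scope (depth=0)
Step 6: enter scope (depth=1)
Step 7: declare e=(read c)=49 at depth 1
Step 8: enter scope (depth=2)
Step 9: enter scope (depth=3)
Step 10: declare d=(read e)=49 at depth 3
Step 11: exit scope (depth=2)
Step 12: declare a=(read e)=49 at depth 2
Step 13: exit scope (depth=1)
Step 14: exit scope (depth=0)
Visible at query point: c=49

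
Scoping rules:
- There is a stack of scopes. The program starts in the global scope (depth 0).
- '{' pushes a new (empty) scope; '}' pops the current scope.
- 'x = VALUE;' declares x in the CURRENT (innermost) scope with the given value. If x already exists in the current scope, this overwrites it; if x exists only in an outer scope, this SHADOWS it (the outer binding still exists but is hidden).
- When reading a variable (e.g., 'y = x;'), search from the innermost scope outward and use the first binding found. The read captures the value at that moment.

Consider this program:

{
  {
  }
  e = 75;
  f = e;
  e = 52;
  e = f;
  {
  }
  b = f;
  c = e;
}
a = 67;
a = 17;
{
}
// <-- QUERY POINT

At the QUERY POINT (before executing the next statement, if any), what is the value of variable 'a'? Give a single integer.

Answer: 17

Derivation:
Step 1: enter scope (depth=1)
Step 2: enter scope (depth=2)
Step 3: exit scope (depth=1)
Step 4: declare e=75 at depth 1
Step 5: declare f=(read e)=75 at depth 1
Step 6: declare e=52 at depth 1
Step 7: declare e=(read f)=75 at depth 1
Step 8: enter scope (depth=2)
Step 9: exit scope (depth=1)
Step 10: declare b=(read f)=75 at depth 1
Step 11: declare c=(read e)=75 at depth 1
Step 12: exit scope (depth=0)
Step 13: declare a=67 at depth 0
Step 14: declare a=17 at depth 0
Step 15: enter scope (depth=1)
Step 16: exit scope (depth=0)
Visible at query point: a=17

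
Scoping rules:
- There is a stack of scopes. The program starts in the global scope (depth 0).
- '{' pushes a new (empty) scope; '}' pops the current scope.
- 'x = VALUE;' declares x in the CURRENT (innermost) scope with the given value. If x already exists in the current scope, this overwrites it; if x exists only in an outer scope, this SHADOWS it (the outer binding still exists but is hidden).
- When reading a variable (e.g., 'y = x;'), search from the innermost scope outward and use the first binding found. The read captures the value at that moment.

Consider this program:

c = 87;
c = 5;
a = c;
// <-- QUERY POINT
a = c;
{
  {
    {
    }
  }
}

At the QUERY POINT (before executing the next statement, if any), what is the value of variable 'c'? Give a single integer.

Answer: 5

Derivation:
Step 1: declare c=87 at depth 0
Step 2: declare c=5 at depth 0
Step 3: declare a=(read c)=5 at depth 0
Visible at query point: a=5 c=5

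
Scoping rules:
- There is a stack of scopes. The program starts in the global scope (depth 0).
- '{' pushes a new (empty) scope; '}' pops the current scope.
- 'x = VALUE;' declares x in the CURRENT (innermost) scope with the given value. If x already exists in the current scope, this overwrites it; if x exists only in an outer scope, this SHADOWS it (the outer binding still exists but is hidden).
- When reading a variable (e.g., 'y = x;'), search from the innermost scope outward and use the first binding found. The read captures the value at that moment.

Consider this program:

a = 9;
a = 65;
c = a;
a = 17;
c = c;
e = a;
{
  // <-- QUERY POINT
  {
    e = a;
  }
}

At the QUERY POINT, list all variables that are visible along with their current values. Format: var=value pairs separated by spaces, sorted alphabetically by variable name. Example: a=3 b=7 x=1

Step 1: declare a=9 at depth 0
Step 2: declare a=65 at depth 0
Step 3: declare c=(read a)=65 at depth 0
Step 4: declare a=17 at depth 0
Step 5: declare c=(read c)=65 at depth 0
Step 6: declare e=(read a)=17 at depth 0
Step 7: enter scope (depth=1)
Visible at query point: a=17 c=65 e=17

Answer: a=17 c=65 e=17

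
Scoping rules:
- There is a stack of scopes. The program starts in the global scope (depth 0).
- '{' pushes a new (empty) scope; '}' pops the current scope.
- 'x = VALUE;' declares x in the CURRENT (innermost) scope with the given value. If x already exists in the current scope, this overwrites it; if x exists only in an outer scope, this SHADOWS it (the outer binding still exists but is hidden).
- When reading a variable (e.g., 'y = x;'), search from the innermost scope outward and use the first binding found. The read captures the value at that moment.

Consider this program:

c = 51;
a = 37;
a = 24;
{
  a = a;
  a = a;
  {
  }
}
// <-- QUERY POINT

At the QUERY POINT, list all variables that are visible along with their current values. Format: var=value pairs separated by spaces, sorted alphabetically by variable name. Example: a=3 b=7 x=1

Answer: a=24 c=51

Derivation:
Step 1: declare c=51 at depth 0
Step 2: declare a=37 at depth 0
Step 3: declare a=24 at depth 0
Step 4: enter scope (depth=1)
Step 5: declare a=(read a)=24 at depth 1
Step 6: declare a=(read a)=24 at depth 1
Step 7: enter scope (depth=2)
Step 8: exit scope (depth=1)
Step 9: exit scope (depth=0)
Visible at query point: a=24 c=51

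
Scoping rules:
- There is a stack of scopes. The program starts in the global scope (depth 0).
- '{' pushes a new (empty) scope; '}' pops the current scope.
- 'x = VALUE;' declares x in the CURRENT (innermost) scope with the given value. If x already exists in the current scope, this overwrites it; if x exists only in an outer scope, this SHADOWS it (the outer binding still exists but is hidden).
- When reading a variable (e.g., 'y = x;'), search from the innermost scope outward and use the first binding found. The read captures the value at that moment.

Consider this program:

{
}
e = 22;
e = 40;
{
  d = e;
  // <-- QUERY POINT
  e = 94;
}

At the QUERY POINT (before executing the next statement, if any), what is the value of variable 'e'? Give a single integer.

Step 1: enter scope (depth=1)
Step 2: exit scope (depth=0)
Step 3: declare e=22 at depth 0
Step 4: declare e=40 at depth 0
Step 5: enter scope (depth=1)
Step 6: declare d=(read e)=40 at depth 1
Visible at query point: d=40 e=40

Answer: 40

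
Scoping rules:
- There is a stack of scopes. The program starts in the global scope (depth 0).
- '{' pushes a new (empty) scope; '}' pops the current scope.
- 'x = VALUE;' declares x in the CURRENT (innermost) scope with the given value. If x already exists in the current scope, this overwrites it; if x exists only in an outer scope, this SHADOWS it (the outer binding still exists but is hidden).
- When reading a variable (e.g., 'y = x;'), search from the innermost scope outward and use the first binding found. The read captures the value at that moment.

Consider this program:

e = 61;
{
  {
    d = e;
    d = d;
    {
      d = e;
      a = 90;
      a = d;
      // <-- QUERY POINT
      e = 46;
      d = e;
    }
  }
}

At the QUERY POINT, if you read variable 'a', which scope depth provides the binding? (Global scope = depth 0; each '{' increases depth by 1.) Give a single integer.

Answer: 3

Derivation:
Step 1: declare e=61 at depth 0
Step 2: enter scope (depth=1)
Step 3: enter scope (depth=2)
Step 4: declare d=(read e)=61 at depth 2
Step 5: declare d=(read d)=61 at depth 2
Step 6: enter scope (depth=3)
Step 7: declare d=(read e)=61 at depth 3
Step 8: declare a=90 at depth 3
Step 9: declare a=(read d)=61 at depth 3
Visible at query point: a=61 d=61 e=61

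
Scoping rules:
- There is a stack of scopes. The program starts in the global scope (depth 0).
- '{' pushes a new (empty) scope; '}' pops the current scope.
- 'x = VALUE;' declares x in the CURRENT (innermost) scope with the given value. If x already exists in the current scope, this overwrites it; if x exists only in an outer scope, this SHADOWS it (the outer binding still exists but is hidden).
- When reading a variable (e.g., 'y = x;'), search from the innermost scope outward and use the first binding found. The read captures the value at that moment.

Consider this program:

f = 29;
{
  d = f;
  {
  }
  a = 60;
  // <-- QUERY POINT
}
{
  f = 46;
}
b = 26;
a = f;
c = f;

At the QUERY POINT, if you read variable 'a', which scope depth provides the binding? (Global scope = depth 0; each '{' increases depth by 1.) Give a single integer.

Answer: 1

Derivation:
Step 1: declare f=29 at depth 0
Step 2: enter scope (depth=1)
Step 3: declare d=(read f)=29 at depth 1
Step 4: enter scope (depth=2)
Step 5: exit scope (depth=1)
Step 6: declare a=60 at depth 1
Visible at query point: a=60 d=29 f=29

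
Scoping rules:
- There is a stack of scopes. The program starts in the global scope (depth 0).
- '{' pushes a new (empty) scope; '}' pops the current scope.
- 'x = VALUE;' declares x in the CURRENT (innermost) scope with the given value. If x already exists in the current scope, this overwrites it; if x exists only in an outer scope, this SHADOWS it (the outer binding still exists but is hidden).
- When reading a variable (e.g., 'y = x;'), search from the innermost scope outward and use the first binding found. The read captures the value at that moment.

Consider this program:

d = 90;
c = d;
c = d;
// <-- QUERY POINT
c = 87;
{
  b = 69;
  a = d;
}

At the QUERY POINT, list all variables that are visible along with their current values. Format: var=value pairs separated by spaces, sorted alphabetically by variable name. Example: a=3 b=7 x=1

Answer: c=90 d=90

Derivation:
Step 1: declare d=90 at depth 0
Step 2: declare c=(read d)=90 at depth 0
Step 3: declare c=(read d)=90 at depth 0
Visible at query point: c=90 d=90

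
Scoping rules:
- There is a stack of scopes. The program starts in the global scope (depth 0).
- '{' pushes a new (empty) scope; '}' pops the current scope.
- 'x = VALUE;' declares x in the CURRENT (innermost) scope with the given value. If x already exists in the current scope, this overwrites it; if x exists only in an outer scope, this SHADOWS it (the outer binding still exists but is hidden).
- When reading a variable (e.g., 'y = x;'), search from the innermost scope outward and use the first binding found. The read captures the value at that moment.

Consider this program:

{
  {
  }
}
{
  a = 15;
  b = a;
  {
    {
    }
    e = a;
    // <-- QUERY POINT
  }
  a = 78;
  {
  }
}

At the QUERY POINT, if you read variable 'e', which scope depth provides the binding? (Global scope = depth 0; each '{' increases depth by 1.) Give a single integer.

Answer: 2

Derivation:
Step 1: enter scope (depth=1)
Step 2: enter scope (depth=2)
Step 3: exit scope (depth=1)
Step 4: exit scope (depth=0)
Step 5: enter scope (depth=1)
Step 6: declare a=15 at depth 1
Step 7: declare b=(read a)=15 at depth 1
Step 8: enter scope (depth=2)
Step 9: enter scope (depth=3)
Step 10: exit scope (depth=2)
Step 11: declare e=(read a)=15 at depth 2
Visible at query point: a=15 b=15 e=15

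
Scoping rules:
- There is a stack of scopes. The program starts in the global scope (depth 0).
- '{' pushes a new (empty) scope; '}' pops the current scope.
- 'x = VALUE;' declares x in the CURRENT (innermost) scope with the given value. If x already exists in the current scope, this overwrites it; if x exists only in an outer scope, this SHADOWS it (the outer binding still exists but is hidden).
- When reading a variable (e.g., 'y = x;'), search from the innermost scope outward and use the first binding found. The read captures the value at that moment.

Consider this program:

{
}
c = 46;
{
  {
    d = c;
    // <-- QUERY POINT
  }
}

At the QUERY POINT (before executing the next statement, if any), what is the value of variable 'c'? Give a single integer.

Step 1: enter scope (depth=1)
Step 2: exit scope (depth=0)
Step 3: declare c=46 at depth 0
Step 4: enter scope (depth=1)
Step 5: enter scope (depth=2)
Step 6: declare d=(read c)=46 at depth 2
Visible at query point: c=46 d=46

Answer: 46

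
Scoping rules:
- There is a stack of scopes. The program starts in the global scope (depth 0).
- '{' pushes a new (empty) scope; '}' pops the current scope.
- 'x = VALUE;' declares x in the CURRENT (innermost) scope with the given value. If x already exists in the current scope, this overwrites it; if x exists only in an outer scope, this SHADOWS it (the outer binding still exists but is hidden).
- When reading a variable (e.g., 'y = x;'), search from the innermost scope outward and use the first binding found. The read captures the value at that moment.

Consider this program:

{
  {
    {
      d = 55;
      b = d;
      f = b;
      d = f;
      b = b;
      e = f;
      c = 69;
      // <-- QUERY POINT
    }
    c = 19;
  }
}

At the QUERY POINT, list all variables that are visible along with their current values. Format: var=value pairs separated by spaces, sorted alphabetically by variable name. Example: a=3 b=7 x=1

Step 1: enter scope (depth=1)
Step 2: enter scope (depth=2)
Step 3: enter scope (depth=3)
Step 4: declare d=55 at depth 3
Step 5: declare b=(read d)=55 at depth 3
Step 6: declare f=(read b)=55 at depth 3
Step 7: declare d=(read f)=55 at depth 3
Step 8: declare b=(read b)=55 at depth 3
Step 9: declare e=(read f)=55 at depth 3
Step 10: declare c=69 at depth 3
Visible at query point: b=55 c=69 d=55 e=55 f=55

Answer: b=55 c=69 d=55 e=55 f=55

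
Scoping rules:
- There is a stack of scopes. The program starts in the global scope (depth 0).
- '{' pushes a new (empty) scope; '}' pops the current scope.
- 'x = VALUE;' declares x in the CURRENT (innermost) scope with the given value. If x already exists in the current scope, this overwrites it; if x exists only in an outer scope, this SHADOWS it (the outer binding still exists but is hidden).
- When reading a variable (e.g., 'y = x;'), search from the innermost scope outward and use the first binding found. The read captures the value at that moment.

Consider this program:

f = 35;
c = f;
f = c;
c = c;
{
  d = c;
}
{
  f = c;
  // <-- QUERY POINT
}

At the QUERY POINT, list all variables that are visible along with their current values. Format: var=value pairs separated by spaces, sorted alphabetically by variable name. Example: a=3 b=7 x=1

Step 1: declare f=35 at depth 0
Step 2: declare c=(read f)=35 at depth 0
Step 3: declare f=(read c)=35 at depth 0
Step 4: declare c=(read c)=35 at depth 0
Step 5: enter scope (depth=1)
Step 6: declare d=(read c)=35 at depth 1
Step 7: exit scope (depth=0)
Step 8: enter scope (depth=1)
Step 9: declare f=(read c)=35 at depth 1
Visible at query point: c=35 f=35

Answer: c=35 f=35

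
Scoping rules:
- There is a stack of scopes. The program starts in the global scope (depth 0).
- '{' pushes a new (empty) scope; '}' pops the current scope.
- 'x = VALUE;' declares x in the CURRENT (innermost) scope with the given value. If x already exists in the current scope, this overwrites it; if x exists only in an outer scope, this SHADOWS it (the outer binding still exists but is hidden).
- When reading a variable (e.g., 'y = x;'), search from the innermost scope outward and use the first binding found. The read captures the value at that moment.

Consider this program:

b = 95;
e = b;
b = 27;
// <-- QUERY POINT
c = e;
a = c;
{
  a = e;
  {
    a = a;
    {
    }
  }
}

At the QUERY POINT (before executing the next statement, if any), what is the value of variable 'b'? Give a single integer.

Step 1: declare b=95 at depth 0
Step 2: declare e=(read b)=95 at depth 0
Step 3: declare b=27 at depth 0
Visible at query point: b=27 e=95

Answer: 27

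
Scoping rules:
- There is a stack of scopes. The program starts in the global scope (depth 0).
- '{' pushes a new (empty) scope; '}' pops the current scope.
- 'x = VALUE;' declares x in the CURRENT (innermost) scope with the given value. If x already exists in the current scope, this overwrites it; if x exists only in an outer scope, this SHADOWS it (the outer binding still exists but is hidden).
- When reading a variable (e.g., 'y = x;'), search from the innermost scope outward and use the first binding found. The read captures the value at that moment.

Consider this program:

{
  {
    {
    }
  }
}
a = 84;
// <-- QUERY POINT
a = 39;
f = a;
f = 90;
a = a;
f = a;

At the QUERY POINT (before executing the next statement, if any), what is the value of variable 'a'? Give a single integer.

Answer: 84

Derivation:
Step 1: enter scope (depth=1)
Step 2: enter scope (depth=2)
Step 3: enter scope (depth=3)
Step 4: exit scope (depth=2)
Step 5: exit scope (depth=1)
Step 6: exit scope (depth=0)
Step 7: declare a=84 at depth 0
Visible at query point: a=84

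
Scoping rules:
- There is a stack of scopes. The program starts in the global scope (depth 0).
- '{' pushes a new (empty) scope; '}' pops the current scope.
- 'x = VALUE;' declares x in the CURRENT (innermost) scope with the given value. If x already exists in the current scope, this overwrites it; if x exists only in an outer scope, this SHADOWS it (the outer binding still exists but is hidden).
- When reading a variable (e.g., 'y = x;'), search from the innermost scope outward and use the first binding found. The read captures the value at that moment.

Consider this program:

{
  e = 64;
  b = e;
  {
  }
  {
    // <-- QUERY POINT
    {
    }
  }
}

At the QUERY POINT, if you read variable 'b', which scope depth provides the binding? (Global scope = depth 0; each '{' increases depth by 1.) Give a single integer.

Answer: 1

Derivation:
Step 1: enter scope (depth=1)
Step 2: declare e=64 at depth 1
Step 3: declare b=(read e)=64 at depth 1
Step 4: enter scope (depth=2)
Step 5: exit scope (depth=1)
Step 6: enter scope (depth=2)
Visible at query point: b=64 e=64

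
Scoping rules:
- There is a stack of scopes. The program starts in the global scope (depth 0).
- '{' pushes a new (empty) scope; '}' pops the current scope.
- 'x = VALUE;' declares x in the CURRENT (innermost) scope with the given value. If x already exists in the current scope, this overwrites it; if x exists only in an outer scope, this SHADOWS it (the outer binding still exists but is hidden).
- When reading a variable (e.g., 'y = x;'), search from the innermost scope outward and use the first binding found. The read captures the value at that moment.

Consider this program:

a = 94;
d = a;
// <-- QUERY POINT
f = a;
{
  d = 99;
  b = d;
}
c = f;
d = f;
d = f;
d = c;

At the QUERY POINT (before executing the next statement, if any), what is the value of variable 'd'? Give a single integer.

Answer: 94

Derivation:
Step 1: declare a=94 at depth 0
Step 2: declare d=(read a)=94 at depth 0
Visible at query point: a=94 d=94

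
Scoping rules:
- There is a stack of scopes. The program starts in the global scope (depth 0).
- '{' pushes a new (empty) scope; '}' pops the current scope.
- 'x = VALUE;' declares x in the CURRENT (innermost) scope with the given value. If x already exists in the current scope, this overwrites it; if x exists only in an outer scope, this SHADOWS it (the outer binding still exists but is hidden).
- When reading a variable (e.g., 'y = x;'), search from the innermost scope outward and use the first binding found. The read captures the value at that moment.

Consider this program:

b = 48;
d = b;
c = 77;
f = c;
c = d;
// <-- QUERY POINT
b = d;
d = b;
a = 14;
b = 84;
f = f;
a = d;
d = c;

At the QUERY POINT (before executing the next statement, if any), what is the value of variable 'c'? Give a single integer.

Step 1: declare b=48 at depth 0
Step 2: declare d=(read b)=48 at depth 0
Step 3: declare c=77 at depth 0
Step 4: declare f=(read c)=77 at depth 0
Step 5: declare c=(read d)=48 at depth 0
Visible at query point: b=48 c=48 d=48 f=77

Answer: 48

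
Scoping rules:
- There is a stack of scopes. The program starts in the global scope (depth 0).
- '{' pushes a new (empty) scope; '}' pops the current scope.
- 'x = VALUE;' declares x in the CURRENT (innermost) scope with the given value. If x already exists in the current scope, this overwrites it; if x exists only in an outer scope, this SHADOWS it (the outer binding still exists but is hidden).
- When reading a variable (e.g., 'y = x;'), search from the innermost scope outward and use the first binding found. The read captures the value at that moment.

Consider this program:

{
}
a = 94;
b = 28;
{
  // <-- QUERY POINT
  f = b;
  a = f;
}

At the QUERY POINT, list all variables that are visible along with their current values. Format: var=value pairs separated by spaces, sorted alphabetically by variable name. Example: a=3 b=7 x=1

Answer: a=94 b=28

Derivation:
Step 1: enter scope (depth=1)
Step 2: exit scope (depth=0)
Step 3: declare a=94 at depth 0
Step 4: declare b=28 at depth 0
Step 5: enter scope (depth=1)
Visible at query point: a=94 b=28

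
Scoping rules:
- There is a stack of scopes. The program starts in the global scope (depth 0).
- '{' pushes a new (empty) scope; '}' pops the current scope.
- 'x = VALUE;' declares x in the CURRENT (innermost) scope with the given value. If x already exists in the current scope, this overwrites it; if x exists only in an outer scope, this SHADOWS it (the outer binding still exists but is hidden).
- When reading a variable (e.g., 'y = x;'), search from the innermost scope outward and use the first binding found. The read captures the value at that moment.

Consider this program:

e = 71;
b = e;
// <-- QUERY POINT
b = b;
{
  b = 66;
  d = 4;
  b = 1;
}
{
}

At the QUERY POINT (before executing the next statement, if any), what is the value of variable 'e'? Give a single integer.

Step 1: declare e=71 at depth 0
Step 2: declare b=(read e)=71 at depth 0
Visible at query point: b=71 e=71

Answer: 71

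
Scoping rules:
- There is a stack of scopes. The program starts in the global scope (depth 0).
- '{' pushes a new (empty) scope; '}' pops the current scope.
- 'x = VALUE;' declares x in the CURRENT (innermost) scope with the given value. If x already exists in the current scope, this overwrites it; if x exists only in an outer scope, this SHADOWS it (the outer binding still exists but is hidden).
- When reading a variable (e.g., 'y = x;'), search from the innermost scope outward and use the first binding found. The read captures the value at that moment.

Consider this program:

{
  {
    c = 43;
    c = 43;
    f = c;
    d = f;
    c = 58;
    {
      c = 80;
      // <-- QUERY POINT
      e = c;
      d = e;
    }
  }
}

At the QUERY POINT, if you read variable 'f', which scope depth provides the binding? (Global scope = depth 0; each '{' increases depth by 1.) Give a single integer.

Answer: 2

Derivation:
Step 1: enter scope (depth=1)
Step 2: enter scope (depth=2)
Step 3: declare c=43 at depth 2
Step 4: declare c=43 at depth 2
Step 5: declare f=(read c)=43 at depth 2
Step 6: declare d=(read f)=43 at depth 2
Step 7: declare c=58 at depth 2
Step 8: enter scope (depth=3)
Step 9: declare c=80 at depth 3
Visible at query point: c=80 d=43 f=43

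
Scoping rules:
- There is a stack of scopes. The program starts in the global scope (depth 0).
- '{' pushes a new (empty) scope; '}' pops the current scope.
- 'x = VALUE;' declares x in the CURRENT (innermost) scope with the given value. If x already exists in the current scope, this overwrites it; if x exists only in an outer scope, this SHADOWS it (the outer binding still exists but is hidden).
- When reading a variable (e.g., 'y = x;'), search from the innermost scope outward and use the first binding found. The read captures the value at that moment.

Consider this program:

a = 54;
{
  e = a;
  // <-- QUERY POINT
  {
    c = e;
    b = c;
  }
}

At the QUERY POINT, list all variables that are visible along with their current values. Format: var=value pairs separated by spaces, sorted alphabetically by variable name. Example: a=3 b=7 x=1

Answer: a=54 e=54

Derivation:
Step 1: declare a=54 at depth 0
Step 2: enter scope (depth=1)
Step 3: declare e=(read a)=54 at depth 1
Visible at query point: a=54 e=54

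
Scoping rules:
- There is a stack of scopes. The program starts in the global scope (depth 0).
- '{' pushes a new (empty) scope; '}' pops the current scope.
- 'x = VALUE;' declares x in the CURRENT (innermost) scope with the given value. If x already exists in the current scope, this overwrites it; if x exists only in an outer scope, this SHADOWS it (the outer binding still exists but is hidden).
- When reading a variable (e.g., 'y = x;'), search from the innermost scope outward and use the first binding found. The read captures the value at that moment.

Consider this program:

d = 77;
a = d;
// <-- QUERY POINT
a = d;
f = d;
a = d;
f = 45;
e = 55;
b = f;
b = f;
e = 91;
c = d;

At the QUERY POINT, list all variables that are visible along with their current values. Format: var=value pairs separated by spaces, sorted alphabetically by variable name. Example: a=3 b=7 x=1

Step 1: declare d=77 at depth 0
Step 2: declare a=(read d)=77 at depth 0
Visible at query point: a=77 d=77

Answer: a=77 d=77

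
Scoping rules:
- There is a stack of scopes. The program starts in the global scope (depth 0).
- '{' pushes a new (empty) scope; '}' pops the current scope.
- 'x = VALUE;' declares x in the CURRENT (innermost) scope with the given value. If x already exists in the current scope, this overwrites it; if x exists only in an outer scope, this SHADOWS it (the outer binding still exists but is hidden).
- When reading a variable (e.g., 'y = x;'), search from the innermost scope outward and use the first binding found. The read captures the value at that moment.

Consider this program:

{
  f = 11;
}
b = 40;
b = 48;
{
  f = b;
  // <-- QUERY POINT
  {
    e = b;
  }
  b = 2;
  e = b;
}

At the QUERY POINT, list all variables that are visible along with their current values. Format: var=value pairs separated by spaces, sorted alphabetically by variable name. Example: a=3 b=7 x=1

Answer: b=48 f=48

Derivation:
Step 1: enter scope (depth=1)
Step 2: declare f=11 at depth 1
Step 3: exit scope (depth=0)
Step 4: declare b=40 at depth 0
Step 5: declare b=48 at depth 0
Step 6: enter scope (depth=1)
Step 7: declare f=(read b)=48 at depth 1
Visible at query point: b=48 f=48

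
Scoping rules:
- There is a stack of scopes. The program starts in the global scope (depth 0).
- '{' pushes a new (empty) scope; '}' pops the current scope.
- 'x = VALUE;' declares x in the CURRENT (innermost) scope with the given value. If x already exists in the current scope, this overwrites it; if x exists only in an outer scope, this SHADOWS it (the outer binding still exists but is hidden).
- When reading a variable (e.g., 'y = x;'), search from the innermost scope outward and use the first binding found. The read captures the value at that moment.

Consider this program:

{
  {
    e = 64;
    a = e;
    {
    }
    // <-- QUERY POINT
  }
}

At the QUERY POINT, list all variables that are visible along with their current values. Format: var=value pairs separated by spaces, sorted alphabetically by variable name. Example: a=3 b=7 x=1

Step 1: enter scope (depth=1)
Step 2: enter scope (depth=2)
Step 3: declare e=64 at depth 2
Step 4: declare a=(read e)=64 at depth 2
Step 5: enter scope (depth=3)
Step 6: exit scope (depth=2)
Visible at query point: a=64 e=64

Answer: a=64 e=64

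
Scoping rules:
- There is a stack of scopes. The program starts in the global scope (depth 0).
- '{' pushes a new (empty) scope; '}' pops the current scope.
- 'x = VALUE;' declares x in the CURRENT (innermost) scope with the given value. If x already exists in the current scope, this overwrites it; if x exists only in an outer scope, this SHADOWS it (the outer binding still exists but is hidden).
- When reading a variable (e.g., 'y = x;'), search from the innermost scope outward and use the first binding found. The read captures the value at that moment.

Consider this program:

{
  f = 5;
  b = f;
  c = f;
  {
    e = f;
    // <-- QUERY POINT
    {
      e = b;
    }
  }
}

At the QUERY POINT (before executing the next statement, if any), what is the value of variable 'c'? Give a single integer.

Step 1: enter scope (depth=1)
Step 2: declare f=5 at depth 1
Step 3: declare b=(read f)=5 at depth 1
Step 4: declare c=(read f)=5 at depth 1
Step 5: enter scope (depth=2)
Step 6: declare e=(read f)=5 at depth 2
Visible at query point: b=5 c=5 e=5 f=5

Answer: 5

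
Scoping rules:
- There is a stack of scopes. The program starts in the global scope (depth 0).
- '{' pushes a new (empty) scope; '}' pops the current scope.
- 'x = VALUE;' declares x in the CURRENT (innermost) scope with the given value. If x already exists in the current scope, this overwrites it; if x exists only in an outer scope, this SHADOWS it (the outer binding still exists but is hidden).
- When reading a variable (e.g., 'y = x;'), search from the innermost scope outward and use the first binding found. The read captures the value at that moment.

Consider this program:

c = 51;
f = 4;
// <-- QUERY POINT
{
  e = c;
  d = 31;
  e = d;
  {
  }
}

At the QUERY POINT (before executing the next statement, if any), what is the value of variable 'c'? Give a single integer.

Answer: 51

Derivation:
Step 1: declare c=51 at depth 0
Step 2: declare f=4 at depth 0
Visible at query point: c=51 f=4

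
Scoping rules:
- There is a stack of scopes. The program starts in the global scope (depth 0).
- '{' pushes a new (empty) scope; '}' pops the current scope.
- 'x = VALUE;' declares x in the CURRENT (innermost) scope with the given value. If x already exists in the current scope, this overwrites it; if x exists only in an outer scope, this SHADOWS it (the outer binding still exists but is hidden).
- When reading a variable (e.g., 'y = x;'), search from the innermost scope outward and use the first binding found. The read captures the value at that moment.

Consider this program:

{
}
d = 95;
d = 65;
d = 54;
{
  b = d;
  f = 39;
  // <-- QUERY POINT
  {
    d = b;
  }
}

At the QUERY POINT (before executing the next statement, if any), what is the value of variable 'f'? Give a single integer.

Answer: 39

Derivation:
Step 1: enter scope (depth=1)
Step 2: exit scope (depth=0)
Step 3: declare d=95 at depth 0
Step 4: declare d=65 at depth 0
Step 5: declare d=54 at depth 0
Step 6: enter scope (depth=1)
Step 7: declare b=(read d)=54 at depth 1
Step 8: declare f=39 at depth 1
Visible at query point: b=54 d=54 f=39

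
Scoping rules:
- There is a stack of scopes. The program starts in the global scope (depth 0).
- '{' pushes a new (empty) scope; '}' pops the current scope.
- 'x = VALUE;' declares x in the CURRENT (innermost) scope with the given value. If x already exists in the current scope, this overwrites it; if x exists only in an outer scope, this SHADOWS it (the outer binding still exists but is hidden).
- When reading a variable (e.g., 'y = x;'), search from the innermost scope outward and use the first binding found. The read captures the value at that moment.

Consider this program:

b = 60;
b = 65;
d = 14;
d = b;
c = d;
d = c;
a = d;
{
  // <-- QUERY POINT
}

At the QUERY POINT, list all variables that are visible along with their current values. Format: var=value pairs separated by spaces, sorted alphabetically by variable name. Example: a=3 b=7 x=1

Step 1: declare b=60 at depth 0
Step 2: declare b=65 at depth 0
Step 3: declare d=14 at depth 0
Step 4: declare d=(read b)=65 at depth 0
Step 5: declare c=(read d)=65 at depth 0
Step 6: declare d=(read c)=65 at depth 0
Step 7: declare a=(read d)=65 at depth 0
Step 8: enter scope (depth=1)
Visible at query point: a=65 b=65 c=65 d=65

Answer: a=65 b=65 c=65 d=65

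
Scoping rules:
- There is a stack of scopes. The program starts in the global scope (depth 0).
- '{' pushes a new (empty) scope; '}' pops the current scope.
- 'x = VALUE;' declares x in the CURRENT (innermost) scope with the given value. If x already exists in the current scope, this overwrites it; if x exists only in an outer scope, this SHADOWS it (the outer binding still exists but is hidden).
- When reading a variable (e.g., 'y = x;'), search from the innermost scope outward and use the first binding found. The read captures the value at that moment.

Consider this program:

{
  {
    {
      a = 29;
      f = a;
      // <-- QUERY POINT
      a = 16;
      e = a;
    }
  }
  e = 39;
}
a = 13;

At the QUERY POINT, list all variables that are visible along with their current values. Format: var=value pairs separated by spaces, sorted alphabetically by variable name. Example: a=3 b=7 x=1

Step 1: enter scope (depth=1)
Step 2: enter scope (depth=2)
Step 3: enter scope (depth=3)
Step 4: declare a=29 at depth 3
Step 5: declare f=(read a)=29 at depth 3
Visible at query point: a=29 f=29

Answer: a=29 f=29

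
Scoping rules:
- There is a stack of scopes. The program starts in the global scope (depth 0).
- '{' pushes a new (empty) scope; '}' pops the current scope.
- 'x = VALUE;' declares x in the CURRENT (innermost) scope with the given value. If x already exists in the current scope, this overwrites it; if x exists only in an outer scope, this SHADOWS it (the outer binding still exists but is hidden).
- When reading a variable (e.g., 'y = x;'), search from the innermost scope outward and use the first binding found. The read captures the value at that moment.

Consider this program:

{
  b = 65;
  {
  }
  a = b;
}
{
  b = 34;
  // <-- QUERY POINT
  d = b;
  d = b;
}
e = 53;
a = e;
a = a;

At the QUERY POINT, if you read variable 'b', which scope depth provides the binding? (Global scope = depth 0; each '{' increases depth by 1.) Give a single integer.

Answer: 1

Derivation:
Step 1: enter scope (depth=1)
Step 2: declare b=65 at depth 1
Step 3: enter scope (depth=2)
Step 4: exit scope (depth=1)
Step 5: declare a=(read b)=65 at depth 1
Step 6: exit scope (depth=0)
Step 7: enter scope (depth=1)
Step 8: declare b=34 at depth 1
Visible at query point: b=34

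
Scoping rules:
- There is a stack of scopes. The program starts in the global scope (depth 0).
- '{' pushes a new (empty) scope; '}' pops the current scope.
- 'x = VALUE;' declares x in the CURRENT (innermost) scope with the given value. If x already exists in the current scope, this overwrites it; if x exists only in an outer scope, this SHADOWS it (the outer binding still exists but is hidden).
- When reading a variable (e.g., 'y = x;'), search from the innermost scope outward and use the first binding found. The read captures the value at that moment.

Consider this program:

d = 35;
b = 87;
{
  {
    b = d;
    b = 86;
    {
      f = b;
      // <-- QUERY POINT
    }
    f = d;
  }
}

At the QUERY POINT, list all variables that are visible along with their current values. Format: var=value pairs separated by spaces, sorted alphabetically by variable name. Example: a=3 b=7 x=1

Answer: b=86 d=35 f=86

Derivation:
Step 1: declare d=35 at depth 0
Step 2: declare b=87 at depth 0
Step 3: enter scope (depth=1)
Step 4: enter scope (depth=2)
Step 5: declare b=(read d)=35 at depth 2
Step 6: declare b=86 at depth 2
Step 7: enter scope (depth=3)
Step 8: declare f=(read b)=86 at depth 3
Visible at query point: b=86 d=35 f=86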